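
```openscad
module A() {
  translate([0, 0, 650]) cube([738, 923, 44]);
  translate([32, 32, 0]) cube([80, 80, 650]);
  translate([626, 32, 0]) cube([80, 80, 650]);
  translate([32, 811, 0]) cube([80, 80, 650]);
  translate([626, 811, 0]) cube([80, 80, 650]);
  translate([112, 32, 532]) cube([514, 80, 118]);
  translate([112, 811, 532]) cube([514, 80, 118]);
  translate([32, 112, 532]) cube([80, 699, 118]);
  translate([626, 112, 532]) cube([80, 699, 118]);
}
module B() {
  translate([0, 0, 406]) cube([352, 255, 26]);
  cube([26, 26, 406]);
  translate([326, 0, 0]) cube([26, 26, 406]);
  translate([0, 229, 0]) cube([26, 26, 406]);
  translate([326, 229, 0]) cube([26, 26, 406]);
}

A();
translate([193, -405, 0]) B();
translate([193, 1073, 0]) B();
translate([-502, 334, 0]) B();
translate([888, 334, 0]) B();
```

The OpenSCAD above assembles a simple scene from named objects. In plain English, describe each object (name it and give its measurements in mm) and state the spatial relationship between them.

A is a table: top 738 mm (x) × 923 mm (y), 44 mm thick, upper face at z = 694 mm, on four 80×80 mm square legs, each inset 32 mm from the nearest pair of top edges, running from z = 0 to the bottom of the top. Four apron rails, 80 mm thick and 118 mm tall, run between adjacent legs with their top edges flush with the underside of the top and their outer faces flush with the legs' outer faces.

B is a four-legged stool. The seat is a 352×255×26 mm slab whose top surface is at z = 432 mm; four square legs, each 26×26 mm in cross-section, run from the floor (z = 0) to the underside of the seat, each flush with a corner of the seat.

Four stools sit around the table at the −y, +y, −x, +x sides.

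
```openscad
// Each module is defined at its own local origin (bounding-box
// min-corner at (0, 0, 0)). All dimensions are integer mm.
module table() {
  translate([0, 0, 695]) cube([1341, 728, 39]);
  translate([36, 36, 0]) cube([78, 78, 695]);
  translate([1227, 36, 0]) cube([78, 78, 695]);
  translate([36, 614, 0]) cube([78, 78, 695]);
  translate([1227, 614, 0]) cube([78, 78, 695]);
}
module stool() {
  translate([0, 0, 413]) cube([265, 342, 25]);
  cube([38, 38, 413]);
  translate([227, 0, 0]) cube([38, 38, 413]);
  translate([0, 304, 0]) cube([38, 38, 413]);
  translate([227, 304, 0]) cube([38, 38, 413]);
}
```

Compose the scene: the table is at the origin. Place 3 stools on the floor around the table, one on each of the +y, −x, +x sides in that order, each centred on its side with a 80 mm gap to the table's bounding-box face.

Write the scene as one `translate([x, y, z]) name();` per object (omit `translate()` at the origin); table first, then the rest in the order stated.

table();
translate([538, 808, 0]) stool();
translate([-345, 193, 0]) stool();
translate([1421, 193, 0]) stool();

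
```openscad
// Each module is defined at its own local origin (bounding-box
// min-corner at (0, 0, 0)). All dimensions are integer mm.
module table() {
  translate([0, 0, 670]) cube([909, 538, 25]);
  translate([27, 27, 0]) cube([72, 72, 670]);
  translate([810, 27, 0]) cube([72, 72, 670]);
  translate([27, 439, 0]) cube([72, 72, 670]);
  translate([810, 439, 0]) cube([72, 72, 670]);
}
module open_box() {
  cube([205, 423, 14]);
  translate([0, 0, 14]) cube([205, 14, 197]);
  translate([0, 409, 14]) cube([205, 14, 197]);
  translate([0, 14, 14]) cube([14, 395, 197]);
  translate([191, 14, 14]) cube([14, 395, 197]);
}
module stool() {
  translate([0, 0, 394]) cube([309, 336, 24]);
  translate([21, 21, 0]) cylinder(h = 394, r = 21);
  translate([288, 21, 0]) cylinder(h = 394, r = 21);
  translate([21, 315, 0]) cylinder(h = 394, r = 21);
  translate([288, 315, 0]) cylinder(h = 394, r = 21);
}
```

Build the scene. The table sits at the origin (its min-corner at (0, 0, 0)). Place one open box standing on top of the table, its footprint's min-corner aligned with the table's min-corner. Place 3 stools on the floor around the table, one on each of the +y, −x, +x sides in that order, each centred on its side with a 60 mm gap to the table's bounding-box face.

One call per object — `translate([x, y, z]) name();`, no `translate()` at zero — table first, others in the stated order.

table();
translate([0, 0, 695]) open_box();
translate([300, 598, 0]) stool();
translate([-369, 101, 0]) stool();
translate([969, 101, 0]) stool();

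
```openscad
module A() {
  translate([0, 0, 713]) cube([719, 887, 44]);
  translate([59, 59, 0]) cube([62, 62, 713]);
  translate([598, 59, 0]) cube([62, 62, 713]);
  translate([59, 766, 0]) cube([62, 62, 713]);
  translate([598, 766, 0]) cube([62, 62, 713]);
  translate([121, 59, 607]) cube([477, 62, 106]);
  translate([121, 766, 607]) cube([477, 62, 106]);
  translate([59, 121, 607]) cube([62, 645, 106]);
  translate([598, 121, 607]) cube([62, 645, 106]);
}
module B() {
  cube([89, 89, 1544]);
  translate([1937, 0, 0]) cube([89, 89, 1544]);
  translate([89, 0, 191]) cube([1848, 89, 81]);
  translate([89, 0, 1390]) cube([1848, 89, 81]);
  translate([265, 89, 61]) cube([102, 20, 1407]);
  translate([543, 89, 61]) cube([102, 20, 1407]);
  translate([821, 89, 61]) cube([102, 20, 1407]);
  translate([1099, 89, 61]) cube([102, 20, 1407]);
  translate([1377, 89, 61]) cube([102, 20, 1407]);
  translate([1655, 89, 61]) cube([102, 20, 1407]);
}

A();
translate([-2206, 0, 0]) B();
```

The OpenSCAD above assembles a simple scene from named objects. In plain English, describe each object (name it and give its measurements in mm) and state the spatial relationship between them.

A is a table with a 719×887 mm rectangular top, 44 mm thick, top surface at z = 757 mm, supported by four 62×62 mm square legs, each inset 59 mm from the nearest pair of top edges, running from the floor. Four apron rails, 62 mm thick and 106 mm tall, run between adjacent legs with their top edges flush with the underside of the top and their outer faces flush with the legs' outer faces.

B is a fence section. Two 89×89 mm posts, 1544 mm tall, stand on the floor with a clear span of 1848 mm between their inner faces. Two horizontal rails of 89×81 mm section span the gap between the posts with their undersides at z = 191 mm and z = 1390 mm, flush with the posts' −y face. 6 pickets, each 102 mm wide, 20 mm thick and 1407 mm tall, are fixed to the +y face of the rails with their bottoms at z = 61 mm, evenly spaced across the span with equal gaps (rounded down to the nearest mm) at the −x end and between each pair — any rounding remainder accumulates at the +x end.

The fence section is on the floor beside the table on its −x side.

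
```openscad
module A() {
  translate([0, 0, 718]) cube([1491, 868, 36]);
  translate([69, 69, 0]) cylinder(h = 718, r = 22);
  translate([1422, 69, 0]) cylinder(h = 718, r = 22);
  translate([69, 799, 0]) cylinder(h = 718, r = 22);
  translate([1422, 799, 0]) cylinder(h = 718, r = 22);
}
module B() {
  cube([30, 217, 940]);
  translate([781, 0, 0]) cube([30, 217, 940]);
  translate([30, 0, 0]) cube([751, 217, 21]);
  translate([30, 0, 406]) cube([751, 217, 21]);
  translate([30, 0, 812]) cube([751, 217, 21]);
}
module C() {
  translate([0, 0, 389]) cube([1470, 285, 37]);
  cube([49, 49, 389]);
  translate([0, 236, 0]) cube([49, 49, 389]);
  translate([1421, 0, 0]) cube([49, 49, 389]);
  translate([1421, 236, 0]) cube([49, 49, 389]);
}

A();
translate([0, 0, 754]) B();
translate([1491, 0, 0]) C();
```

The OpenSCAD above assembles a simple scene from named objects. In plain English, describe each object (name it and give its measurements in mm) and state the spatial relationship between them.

A is a rectangular dining table. The top is 1491×868×36 mm with its upper surface at z = 754 mm. It stands on four round legs of 44 mm diameter, each leg's bounding box inset 47 mm from the nearest pair of top edges, running from the floor to the underside of the top.

B is an open bookshelf. Two side panels, each 30 mm thick, 217 mm deep and 940 mm tall, stand 811 mm apart (outside-to-outside). Between them sit 3 shelves, each 21 mm thick and 217 mm deep, spanning the full gap between the sides. The bottom shelf rests on the floor (its underside at z = 0) and the clear gap between one shelf's top and the next shelf's underside is 385 mm.

C is a bench: a 1470×285 mm seat slab, 37 mm thick, top at z = 426 mm, on four 49×49 mm square legs flush with the seat corners and standing on z = 0.

The bookshelf is on top of the table. The bench is against the table's +x side, with their −y faces flush.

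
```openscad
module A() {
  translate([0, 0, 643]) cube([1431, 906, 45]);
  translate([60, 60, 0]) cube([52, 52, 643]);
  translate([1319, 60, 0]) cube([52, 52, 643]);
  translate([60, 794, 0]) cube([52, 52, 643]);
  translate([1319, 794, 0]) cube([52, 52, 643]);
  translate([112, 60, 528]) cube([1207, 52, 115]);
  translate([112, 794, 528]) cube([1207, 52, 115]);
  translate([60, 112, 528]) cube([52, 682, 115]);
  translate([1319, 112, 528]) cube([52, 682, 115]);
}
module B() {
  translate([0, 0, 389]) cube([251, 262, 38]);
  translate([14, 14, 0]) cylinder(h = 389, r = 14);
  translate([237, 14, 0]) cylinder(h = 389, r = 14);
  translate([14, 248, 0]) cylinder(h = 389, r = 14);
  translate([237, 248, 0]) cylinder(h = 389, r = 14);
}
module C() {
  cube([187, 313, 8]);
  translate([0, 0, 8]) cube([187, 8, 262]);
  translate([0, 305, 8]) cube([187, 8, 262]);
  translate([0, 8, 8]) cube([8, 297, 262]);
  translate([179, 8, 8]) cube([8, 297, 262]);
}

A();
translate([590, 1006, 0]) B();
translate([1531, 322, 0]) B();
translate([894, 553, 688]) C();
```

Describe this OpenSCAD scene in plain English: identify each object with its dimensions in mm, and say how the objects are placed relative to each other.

A is a rectangular dining table. The top is 1431×906×45 mm with its upper surface at z = 688 mm. It stands on four 52×52 mm square legs, each inset 60 mm from the nearest pair of top edges, running from the floor to the underside of the top. Four apron rails, 52 mm thick and 115 mm tall, run between adjacent legs with their top edges flush with the underside of the top and their outer faces flush with the legs' outer faces.

B is a four-legged stool. The seat is a 251×262×38 mm slab whose top surface is at z = 427 mm; four round legs, each 28 mm in diameter, run from the floor (z = 0) to the underside of the seat, each leg's axis is inset half a diameter from the nearest pair of seat edges (so the leg's bounding box is flush with the corner).

C is an open storage box with external size 187×313×270 mm and wall thickness 8 mm (the base is also 8 mm thick). The base covers the whole footprint; the four walls stand on the base, with the y-facing walls full-width and the x-facing walls fitting between their inner faces.

Two stools sit around the table at the +y, +x sides. The open box is on top of the table.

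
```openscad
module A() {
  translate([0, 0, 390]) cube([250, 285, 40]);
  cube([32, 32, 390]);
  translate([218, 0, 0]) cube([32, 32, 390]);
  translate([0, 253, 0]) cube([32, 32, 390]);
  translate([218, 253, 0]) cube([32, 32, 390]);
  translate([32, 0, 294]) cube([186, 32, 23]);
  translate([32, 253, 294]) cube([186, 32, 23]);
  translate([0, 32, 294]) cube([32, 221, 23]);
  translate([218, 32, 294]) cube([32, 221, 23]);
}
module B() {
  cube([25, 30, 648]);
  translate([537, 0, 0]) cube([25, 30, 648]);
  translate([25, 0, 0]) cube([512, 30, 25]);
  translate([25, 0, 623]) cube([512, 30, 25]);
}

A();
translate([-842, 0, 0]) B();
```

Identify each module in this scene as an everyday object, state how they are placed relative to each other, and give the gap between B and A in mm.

A is a stool. B is a picture frame. The picture frame is on the floor beside the stool on its −x side. The gap between the picture frame and the stool is 280 mm.

The picture frame's nearest face is 280 mm from the stool's −x face.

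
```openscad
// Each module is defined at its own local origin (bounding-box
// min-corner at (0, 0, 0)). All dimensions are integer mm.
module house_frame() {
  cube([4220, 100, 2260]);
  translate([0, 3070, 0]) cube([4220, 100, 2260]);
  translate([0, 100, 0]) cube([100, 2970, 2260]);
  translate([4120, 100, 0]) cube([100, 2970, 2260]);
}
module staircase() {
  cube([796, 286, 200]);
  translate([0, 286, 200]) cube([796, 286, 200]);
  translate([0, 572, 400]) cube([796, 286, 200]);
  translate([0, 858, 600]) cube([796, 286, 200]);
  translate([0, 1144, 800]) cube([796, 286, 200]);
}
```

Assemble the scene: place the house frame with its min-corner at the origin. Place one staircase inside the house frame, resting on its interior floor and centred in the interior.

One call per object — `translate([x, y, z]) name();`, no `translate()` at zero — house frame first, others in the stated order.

house_frame();
translate([1712, 870, 0]) staircase();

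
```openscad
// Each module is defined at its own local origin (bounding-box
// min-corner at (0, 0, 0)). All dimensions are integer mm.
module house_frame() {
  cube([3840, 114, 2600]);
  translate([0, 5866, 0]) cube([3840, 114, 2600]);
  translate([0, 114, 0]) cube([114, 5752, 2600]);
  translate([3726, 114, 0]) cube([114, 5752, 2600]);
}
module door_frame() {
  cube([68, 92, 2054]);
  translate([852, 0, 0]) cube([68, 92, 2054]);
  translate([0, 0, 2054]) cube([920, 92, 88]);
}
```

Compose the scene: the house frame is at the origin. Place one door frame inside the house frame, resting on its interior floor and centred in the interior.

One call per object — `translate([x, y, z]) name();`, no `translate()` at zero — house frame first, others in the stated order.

house_frame();
translate([1460, 2944, 0]) door_frame();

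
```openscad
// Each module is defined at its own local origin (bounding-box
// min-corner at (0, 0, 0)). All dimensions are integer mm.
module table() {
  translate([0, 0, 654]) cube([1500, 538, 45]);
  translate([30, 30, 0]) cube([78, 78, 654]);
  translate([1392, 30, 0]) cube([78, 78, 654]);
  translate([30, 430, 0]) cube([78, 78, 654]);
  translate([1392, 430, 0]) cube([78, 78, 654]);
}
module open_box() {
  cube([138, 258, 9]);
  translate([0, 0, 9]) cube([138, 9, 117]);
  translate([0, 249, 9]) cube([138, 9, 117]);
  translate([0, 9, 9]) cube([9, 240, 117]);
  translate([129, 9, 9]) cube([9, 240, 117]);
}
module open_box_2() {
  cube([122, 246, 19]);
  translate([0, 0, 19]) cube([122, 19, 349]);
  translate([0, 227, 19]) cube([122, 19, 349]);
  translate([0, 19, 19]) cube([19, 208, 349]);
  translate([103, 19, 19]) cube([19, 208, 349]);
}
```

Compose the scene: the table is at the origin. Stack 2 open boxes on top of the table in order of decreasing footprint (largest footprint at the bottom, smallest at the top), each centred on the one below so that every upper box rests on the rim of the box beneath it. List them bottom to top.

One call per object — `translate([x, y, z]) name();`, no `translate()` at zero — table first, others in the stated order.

table();
translate([681, 140, 699]) open_box();
translate([689, 146, 825]) open_box_2();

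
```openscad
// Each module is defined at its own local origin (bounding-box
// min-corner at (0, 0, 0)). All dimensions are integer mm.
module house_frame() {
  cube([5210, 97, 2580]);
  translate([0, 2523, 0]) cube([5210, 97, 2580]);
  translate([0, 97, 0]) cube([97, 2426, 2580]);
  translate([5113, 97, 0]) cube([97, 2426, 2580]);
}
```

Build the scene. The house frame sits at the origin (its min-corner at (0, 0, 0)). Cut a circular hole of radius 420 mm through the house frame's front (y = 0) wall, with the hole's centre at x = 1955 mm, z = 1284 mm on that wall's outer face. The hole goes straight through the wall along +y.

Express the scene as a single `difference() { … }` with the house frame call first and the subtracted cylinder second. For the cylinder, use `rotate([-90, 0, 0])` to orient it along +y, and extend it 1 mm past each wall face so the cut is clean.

difference() {
  house_frame();
  translate([1955, -1, 1284]) rotate([-90, 0, 0]) cylinder(h = 99, r = 420);
}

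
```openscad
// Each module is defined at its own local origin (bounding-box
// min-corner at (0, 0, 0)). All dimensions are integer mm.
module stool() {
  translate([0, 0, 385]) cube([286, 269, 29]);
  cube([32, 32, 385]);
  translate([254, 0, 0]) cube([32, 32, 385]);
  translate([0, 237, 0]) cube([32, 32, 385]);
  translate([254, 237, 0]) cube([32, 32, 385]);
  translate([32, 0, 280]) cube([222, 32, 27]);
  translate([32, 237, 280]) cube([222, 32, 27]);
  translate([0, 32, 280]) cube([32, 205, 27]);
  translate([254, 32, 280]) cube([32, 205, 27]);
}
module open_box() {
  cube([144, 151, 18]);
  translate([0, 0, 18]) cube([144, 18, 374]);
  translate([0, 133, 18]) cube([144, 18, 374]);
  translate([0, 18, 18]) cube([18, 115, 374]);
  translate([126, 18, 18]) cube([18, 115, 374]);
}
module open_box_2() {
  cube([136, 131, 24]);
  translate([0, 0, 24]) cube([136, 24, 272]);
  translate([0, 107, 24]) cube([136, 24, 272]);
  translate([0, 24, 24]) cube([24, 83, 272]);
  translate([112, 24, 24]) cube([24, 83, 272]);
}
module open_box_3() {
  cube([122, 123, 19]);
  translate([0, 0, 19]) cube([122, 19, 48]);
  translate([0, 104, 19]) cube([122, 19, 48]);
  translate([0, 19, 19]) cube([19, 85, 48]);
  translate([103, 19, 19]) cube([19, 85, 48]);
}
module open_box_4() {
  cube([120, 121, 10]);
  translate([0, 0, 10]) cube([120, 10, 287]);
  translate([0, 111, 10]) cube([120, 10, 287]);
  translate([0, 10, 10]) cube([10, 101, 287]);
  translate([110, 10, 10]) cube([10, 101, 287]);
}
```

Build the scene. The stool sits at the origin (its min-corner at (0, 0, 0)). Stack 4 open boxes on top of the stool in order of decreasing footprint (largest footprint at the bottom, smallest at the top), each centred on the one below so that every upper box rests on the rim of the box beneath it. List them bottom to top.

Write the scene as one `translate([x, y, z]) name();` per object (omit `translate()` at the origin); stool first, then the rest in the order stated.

stool();
translate([71, 59, 414]) open_box();
translate([75, 69, 806]) open_box_2();
translate([82, 73, 1102]) open_box_3();
translate([83, 74, 1169]) open_box_4();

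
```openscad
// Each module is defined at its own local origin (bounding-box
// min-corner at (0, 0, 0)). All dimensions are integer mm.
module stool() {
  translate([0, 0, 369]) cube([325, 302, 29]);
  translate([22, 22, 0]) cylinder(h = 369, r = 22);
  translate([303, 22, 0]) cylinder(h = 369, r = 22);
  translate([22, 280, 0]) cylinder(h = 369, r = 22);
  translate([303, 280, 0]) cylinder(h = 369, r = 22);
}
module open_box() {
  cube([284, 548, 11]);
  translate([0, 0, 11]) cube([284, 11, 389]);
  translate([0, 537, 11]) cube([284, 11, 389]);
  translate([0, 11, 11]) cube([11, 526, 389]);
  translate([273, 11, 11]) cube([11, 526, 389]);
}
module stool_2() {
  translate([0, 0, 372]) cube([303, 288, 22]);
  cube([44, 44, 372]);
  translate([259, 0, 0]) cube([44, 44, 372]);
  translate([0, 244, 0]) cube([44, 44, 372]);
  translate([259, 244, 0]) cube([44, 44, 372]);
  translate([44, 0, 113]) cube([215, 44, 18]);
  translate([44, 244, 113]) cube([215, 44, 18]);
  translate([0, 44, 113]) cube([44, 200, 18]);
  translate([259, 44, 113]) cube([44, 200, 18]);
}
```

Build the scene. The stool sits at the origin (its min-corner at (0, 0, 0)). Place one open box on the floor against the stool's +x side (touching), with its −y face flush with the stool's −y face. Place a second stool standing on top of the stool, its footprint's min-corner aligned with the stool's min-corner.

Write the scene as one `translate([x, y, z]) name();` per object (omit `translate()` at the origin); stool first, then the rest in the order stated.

stool();
translate([325, 0, 0]) open_box();
translate([0, 0, 398]) stool_2();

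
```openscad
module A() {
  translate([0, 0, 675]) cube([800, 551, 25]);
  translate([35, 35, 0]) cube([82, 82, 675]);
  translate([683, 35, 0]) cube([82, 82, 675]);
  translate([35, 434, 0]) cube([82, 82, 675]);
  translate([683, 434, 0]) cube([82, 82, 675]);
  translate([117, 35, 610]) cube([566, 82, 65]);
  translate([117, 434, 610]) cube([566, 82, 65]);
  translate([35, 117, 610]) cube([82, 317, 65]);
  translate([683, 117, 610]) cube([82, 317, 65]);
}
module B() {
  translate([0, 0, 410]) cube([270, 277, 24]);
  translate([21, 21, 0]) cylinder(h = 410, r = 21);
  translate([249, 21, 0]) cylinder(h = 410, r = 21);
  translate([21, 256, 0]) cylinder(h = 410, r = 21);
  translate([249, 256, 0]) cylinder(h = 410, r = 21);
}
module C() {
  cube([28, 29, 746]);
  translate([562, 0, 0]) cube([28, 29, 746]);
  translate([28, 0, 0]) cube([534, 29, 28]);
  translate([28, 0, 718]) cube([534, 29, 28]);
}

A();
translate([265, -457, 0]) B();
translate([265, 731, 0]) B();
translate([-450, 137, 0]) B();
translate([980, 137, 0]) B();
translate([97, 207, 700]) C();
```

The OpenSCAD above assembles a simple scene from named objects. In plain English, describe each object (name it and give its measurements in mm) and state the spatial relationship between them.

A is a table: top 800 mm (x) × 551 mm (y), 25 mm thick, upper face at z = 700 mm, on four 82×82 mm square legs, each inset 35 mm from the nearest pair of top edges, running from z = 0 to the bottom of the top. Four apron rails, 82 mm thick and 65 mm tall, run between adjacent legs with their top edges flush with the underside of the top and their outer faces flush with the legs' outer faces.

B is a simple wooden stool: a rectangular seat 270 mm (x) by 277 mm (y), 24 mm thick, top face at z = 434 mm, on four round legs, each 42 mm in diameter. The legs rest on z = 0, each leg's axis is inset half a diameter from the nearest pair of seat edges (so the leg's bounding box is flush with the corner).

C is a rectangular picture frame lying in the x–z plane (depth along y). The opening is 534 mm wide (x) by 690 mm tall (z), surrounded by a border 28 mm wide on all four sides. The frame is 29 mm deep and is made of two full-height vertical stiles with two horizontal rails fitted between them.

Four stools sit around the table at the −y, +y, −x, +x sides. The picture frame is on top of the table.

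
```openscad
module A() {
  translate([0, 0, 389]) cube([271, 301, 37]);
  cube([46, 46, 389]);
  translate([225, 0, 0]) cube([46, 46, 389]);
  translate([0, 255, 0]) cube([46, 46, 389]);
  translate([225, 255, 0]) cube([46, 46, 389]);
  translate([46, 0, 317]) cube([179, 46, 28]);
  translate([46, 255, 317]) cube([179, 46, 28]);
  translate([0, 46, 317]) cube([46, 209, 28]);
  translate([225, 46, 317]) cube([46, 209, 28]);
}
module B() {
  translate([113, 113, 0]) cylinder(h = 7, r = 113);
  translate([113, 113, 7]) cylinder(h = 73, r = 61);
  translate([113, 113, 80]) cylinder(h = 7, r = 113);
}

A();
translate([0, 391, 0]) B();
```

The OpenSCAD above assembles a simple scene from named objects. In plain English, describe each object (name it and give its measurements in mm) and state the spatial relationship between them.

A is a four-legged stool. The seat is 271×301 mm, 37 mm thick, top at z = 426 mm. It stands on four square legs, each 46×46 mm in cross-section, from z = 0 to the seat underside, each flush with a corner of the seat. Four stretchers, 46 mm wide and 28 mm tall, connect adjacent legs with their undersides at z = 317 mm, each running between the inner faces of the legs it joins and aligned with the legs' outer faces on the other axis.

B is a spool: two coaxial disc flanges of radius 113 mm and thickness 7 mm, joined by a core cylinder of radius 61 mm and height 73 mm. The lower flange rests on z = 0 and the three cylinders share a vertical axis.

The spool is on the floor beside the stool on its +y side.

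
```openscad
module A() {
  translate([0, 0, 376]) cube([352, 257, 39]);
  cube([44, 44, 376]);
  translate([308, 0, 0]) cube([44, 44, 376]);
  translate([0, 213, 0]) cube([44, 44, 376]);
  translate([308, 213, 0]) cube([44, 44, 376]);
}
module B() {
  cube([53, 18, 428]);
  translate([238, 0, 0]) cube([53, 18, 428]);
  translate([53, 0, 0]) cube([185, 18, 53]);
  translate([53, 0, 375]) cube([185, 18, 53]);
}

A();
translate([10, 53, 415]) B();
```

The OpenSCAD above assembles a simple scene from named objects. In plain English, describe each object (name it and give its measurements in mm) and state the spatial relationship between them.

A is a four-legged stool. The seat is a 352×257×39 mm slab whose top surface is at z = 415 mm; four square legs, each 44×44 mm in cross-section, run from the floor (z = 0) to the underside of the seat, each flush with a corner of the seat.

B is a picture frame with a 185×322 mm rectangular opening (x by z) and a uniform 53 mm border on every side. Frame depth is 18 mm along y. It is built from two vertical stiles running the full outside height and two horizontal rails spanning the gap between the stiles.

The picture frame is on top of the stool.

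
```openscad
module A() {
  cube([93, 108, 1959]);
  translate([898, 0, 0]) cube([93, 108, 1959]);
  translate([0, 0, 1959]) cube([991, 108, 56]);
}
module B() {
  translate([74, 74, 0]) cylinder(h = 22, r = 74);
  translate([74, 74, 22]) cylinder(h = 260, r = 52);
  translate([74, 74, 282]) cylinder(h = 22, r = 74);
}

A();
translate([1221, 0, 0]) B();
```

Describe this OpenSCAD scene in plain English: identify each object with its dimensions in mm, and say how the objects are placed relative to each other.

A is a door frame. The clear opening is 805 mm wide and 1959 mm high. Two 93 mm wide jambs, 108 mm deep, stand either side of the opening from the floor to the top of the opening. A 56 mm thick head sits across the top of both jambs, spanning the full outside width of the frame.

B is a spool: two coaxial disc flanges of radius 74 mm and thickness 22 mm, joined by a core cylinder of radius 52 mm and height 260 mm. The lower flange rests on z = 0 and the three cylinders share a vertical axis.

The spool is on the floor beside the door frame on its +x side.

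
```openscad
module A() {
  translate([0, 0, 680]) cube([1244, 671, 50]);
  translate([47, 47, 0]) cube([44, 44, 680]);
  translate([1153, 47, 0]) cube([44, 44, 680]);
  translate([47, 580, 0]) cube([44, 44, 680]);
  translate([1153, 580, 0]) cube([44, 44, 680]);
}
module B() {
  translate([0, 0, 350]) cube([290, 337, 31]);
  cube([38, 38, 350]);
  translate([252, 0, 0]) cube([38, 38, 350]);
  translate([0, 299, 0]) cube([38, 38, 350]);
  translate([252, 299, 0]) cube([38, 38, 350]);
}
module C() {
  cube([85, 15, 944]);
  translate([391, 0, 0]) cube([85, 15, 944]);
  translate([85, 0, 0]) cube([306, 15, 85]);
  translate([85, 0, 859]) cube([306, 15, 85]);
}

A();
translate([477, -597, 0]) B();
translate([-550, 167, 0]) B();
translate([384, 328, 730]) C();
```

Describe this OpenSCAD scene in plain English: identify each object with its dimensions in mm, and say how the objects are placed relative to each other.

A is a rectangular dining table. The top is 1244×671×50 mm with its upper surface at z = 730 mm. It stands on four 44×44 mm square legs, each inset 47 mm from the nearest pair of top edges, running from the floor to the underside of the top.

B is a four-legged stool. The seat is 290×337 mm, 31 mm thick, top at z = 381 mm. It stands on four square legs, each 38×38 mm in cross-section, from z = 0 to the seat underside, each flush with a corner of the seat.

C is a picture frame with a 306×774 mm rectangular opening (x by z) and a uniform 85 mm border on every side. Frame depth is 15 mm along y. It is built from two vertical stiles running the full outside height and two horizontal rails spanning the gap between the stiles.

Two stools sit around the table at the −y, −x sides. The picture frame is on top of the table, centred.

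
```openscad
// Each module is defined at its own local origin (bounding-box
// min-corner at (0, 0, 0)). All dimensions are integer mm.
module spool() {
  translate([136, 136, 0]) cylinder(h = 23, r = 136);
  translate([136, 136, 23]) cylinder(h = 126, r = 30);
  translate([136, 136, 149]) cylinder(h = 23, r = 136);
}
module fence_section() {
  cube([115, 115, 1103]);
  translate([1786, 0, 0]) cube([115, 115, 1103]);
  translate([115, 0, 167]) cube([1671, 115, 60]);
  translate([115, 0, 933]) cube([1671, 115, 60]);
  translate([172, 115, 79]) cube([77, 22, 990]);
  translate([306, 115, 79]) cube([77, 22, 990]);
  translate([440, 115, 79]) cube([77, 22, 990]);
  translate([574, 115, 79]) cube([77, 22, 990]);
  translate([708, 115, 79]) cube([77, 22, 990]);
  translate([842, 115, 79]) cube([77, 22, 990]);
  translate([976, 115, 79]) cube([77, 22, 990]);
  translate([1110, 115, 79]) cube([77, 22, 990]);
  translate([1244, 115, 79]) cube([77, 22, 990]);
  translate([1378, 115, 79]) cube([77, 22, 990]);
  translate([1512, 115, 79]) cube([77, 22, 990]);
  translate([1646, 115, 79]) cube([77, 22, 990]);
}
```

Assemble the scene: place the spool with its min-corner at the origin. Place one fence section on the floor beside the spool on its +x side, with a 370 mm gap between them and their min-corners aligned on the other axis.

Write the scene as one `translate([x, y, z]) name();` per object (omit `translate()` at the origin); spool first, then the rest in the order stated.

spool();
translate([642, 0, 0]) fence_section();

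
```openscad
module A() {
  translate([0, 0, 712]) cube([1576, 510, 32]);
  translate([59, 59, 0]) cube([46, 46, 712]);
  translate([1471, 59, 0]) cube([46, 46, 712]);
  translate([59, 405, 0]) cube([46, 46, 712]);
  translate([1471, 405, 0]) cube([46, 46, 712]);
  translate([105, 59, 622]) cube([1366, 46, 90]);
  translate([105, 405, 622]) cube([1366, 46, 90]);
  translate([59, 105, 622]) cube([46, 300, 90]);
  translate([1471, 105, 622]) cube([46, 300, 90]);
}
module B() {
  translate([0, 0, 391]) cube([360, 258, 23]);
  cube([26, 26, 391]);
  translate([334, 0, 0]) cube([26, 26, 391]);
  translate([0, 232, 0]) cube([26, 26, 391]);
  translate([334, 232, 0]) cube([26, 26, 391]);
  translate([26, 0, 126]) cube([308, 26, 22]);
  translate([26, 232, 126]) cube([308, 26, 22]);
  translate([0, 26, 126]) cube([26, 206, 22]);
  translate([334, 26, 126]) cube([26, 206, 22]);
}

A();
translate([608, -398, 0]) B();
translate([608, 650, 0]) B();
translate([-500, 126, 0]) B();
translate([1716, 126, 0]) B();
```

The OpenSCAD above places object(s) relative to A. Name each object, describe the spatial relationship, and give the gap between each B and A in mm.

A is a table. B is a stool. Four stools sit around the table at the −y, +y, −x, +x sides. The gap between each stool and the table is 140 mm.

Each stool's nearest face is 140 mm from the table's bounding box.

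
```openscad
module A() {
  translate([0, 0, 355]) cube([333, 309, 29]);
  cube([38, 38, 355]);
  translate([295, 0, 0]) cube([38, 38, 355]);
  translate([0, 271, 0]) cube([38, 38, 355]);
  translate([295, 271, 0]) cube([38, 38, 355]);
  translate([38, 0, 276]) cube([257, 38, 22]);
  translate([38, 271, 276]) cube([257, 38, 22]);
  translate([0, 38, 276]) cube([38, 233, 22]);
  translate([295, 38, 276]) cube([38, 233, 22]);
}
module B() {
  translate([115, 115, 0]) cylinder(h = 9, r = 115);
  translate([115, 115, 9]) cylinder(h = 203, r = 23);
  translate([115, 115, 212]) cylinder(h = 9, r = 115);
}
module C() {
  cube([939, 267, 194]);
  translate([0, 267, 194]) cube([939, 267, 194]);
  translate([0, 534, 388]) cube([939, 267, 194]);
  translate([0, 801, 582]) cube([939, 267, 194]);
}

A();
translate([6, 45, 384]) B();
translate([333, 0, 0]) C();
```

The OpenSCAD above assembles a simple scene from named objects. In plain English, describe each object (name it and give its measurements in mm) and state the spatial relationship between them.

A is a simple wooden stool: a rectangular seat 333 mm (x) by 309 mm (y), 29 mm thick, top face at z = 384 mm, on four square legs, each 38×38 mm in cross-section. The legs rest on z = 0, each flush with a corner of the seat. Four stretchers, 38 mm wide and 22 mm tall, connect adjacent legs with their undersides at z = 276 mm, each running between the inner faces of the legs it joins and aligned with the legs' outer faces on the other axis.

B is a spool: two coaxial disc flanges of radius 115 mm and thickness 9 mm, joined by a core cylinder of radius 23 mm and height 203 mm. The lower flange rests on z = 0 and the three cylinders share a vertical axis.

C is a run of 4 identical solid stair steps. Each tread is 939×267 mm and each step block is 194 mm high. Step 1 rests on the floor; step k is offset from step 1 by (k−1)×267 mm in y and (k−1)×194 mm in z.

The spool is on top of the stool. The staircase is against the stool's +x side, with their −y faces flush.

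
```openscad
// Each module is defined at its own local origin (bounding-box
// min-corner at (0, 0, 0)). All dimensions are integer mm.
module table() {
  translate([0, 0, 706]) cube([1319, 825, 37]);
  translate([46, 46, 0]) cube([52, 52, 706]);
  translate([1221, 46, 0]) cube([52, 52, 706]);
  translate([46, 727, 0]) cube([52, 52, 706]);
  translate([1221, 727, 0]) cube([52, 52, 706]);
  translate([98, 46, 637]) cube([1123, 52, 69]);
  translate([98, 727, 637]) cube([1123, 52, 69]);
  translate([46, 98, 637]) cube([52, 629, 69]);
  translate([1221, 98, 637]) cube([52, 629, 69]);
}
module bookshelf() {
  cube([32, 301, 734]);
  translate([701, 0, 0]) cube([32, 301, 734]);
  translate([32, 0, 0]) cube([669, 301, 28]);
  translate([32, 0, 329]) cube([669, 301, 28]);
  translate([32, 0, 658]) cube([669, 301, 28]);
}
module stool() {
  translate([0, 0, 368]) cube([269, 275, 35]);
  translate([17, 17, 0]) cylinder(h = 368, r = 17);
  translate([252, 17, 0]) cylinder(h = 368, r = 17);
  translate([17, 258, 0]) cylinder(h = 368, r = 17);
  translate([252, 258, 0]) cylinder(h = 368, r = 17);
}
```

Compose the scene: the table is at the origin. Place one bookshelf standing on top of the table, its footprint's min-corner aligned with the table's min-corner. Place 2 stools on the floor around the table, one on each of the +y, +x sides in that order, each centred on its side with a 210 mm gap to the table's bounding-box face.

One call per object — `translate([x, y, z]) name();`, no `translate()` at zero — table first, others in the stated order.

table();
translate([0, 0, 743]) bookshelf();
translate([525, 1035, 0]) stool();
translate([1529, 275, 0]) stool();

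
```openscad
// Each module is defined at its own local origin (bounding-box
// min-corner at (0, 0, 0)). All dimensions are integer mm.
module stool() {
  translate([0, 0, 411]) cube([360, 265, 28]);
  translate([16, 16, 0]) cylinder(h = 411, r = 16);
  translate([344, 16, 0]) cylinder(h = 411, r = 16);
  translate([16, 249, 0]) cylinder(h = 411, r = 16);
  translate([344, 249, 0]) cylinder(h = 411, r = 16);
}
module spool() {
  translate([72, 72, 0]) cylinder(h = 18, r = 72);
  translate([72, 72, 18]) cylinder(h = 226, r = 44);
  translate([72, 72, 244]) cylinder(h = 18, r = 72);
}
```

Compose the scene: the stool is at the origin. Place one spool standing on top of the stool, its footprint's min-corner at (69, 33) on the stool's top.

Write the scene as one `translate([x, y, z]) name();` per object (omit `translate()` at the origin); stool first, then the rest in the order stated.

stool();
translate([69, 33, 439]) spool();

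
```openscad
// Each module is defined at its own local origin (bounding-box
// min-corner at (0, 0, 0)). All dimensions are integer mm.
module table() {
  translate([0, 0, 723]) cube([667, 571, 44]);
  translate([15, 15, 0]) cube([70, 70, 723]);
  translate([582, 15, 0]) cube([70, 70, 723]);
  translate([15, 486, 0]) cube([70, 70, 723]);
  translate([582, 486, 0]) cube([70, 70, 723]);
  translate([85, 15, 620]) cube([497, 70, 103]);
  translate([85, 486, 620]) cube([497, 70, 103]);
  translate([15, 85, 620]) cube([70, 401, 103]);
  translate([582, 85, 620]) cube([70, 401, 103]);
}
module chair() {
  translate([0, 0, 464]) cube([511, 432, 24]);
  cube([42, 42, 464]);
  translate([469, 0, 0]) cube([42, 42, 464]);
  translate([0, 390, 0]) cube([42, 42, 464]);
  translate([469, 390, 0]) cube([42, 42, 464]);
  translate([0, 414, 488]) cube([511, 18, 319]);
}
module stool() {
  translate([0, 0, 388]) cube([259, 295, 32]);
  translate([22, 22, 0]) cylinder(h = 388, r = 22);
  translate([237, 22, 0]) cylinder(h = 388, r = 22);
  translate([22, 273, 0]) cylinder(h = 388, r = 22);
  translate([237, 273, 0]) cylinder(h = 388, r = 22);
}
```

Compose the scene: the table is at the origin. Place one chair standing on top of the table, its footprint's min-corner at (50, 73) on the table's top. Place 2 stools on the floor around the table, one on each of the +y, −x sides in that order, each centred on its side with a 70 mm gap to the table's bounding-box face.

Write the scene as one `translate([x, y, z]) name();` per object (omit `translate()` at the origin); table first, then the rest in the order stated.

table();
translate([50, 73, 767]) chair();
translate([204, 641, 0]) stool();
translate([-329, 138, 0]) stool();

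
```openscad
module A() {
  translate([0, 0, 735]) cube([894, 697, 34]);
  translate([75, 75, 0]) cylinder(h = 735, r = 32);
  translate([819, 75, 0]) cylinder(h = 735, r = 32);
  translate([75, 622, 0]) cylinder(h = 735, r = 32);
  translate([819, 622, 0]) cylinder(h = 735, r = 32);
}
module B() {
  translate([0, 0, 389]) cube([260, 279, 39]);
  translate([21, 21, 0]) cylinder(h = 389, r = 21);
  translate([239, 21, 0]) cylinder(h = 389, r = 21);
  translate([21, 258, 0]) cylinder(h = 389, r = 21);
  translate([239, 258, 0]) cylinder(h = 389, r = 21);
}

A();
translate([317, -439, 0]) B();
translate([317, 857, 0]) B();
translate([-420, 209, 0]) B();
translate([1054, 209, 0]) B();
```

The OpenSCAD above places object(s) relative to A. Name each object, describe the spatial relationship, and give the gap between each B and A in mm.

A is a table. B is a stool. Four stools sit around the table at the −y, +y, −x, +x sides. The gap between each stool and the table is 160 mm.

Each stool's nearest face is 160 mm from the table's bounding box.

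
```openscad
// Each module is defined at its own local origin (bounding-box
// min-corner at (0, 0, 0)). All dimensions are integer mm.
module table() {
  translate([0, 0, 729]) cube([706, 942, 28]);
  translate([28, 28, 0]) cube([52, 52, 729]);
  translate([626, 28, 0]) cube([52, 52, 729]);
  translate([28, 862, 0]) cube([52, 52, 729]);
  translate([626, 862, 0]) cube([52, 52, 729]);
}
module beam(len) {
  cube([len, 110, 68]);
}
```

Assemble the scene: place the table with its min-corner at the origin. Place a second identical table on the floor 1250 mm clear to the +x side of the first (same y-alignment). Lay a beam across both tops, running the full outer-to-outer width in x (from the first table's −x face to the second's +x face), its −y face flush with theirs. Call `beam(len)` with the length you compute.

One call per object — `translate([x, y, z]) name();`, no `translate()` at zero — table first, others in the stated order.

table();
translate([1956, 0, 0]) table();
translate([0, 0, 757]) beam(2662);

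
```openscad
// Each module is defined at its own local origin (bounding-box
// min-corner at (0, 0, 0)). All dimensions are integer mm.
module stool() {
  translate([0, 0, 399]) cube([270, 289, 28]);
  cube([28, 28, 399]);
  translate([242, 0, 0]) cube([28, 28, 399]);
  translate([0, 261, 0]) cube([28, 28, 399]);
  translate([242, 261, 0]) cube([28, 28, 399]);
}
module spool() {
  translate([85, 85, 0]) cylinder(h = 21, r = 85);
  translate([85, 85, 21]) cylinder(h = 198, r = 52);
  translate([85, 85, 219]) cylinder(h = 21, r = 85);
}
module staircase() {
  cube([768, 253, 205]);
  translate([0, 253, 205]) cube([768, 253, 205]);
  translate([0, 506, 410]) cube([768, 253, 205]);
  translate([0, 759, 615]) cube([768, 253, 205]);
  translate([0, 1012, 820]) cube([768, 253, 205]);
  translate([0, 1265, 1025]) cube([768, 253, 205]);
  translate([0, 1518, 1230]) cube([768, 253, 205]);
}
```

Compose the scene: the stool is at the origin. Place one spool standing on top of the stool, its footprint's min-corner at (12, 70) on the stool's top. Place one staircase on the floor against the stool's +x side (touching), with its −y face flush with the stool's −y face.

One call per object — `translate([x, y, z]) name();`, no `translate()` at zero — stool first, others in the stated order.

stool();
translate([12, 70, 427]) spool();
translate([270, 0, 0]) staircase();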